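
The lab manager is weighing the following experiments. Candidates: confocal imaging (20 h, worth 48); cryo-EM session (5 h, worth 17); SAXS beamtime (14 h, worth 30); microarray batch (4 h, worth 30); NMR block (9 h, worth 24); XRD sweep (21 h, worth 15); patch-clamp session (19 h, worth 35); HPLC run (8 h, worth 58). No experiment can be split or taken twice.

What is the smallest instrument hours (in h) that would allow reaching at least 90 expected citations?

17

Minimise h subject to total expected citations ≥ 90.
cryo-EM session + microarray batch + HPLC run reaches 105 using 17 h.
No combination under 17 h hits 90.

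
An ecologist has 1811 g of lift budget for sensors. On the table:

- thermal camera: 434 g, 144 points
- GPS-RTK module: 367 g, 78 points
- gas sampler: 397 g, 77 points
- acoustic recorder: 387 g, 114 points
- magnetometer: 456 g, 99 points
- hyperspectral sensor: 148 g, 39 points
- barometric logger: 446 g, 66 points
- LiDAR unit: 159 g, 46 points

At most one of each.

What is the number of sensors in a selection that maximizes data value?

5

Best achievable data value is 481.
One optimal bundle: thermal camera + GPS-RTK module + acoustic recorder + magnetometer + LiDAR unit (1803 g).
Any selection reaching 481 contains exactly 5 sensors.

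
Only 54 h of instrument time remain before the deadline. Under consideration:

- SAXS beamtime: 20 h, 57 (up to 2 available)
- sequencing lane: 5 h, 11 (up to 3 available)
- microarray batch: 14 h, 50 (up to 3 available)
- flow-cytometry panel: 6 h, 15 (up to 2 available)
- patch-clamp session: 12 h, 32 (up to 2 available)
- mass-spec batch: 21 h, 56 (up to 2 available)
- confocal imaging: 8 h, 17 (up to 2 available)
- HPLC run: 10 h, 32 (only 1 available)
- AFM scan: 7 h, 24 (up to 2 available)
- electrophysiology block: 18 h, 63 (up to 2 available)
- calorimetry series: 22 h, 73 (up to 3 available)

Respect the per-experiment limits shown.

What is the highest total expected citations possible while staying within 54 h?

187

Ranking by ratio (expected citations/h): microarray batch 3.57, electrophysiology block 3.50, AFM scan 3.43.
Taking the top-ratio experiments first gives sequencing lane + 3×microarray batch + AFM scan for 185 (54 h).
Replace sequencing lane and microarray batch with electrophysiology block: the trade gains 2 net, giving 187 at 53 h.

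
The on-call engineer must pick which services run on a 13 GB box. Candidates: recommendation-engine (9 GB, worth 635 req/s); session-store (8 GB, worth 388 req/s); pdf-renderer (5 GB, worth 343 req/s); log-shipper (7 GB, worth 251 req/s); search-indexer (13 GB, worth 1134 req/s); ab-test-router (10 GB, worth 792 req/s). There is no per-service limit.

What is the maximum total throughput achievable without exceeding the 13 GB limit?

1134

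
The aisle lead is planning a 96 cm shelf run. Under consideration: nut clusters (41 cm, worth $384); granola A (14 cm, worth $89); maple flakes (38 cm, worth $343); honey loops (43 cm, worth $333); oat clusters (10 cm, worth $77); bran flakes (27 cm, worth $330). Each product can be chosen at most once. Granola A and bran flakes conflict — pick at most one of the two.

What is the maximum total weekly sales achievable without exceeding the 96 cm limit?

By weekly sales per cm: bran flakes 12.22, nut clusters 9.37, maple flakes 9.03 lead.
Best packing: nut clusters + granola A + maple flakes — 93 cm, 816 total.
The spare 3 cm is too small for any remaining product, and no feasible exchange beats 816.

816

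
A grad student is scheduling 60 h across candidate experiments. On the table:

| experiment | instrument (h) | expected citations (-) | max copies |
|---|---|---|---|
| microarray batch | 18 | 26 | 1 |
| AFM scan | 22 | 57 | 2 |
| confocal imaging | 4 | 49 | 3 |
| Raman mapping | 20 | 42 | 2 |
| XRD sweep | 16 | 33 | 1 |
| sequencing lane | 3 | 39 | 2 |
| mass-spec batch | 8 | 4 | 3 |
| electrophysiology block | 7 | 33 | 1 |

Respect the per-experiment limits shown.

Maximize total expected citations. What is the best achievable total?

324

Taking the top-ratio experiments first gives AFM scan + 3×confocal imaging + 2×sequencing lane + mass-spec batch + electrophysiology block for 319 (55 h).
Replace mass-spec batch and electrophysiology block with Raman mapping: the trade gains 5 net, giving 324 at 60 h.
No other feasible combination exceeds 324.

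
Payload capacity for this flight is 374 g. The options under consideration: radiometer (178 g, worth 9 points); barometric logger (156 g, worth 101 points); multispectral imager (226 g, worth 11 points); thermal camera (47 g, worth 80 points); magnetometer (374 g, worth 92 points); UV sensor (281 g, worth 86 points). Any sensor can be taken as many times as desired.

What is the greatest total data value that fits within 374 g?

Density check — thermal camera 1.70, barometric logger 0.65, UV sensor 0.31, magnetometer 0.25 are the best per g.
Best packing: 7×thermal camera — 329 g, 560 total.
That's the maximum — no swap from here does better than 560.

560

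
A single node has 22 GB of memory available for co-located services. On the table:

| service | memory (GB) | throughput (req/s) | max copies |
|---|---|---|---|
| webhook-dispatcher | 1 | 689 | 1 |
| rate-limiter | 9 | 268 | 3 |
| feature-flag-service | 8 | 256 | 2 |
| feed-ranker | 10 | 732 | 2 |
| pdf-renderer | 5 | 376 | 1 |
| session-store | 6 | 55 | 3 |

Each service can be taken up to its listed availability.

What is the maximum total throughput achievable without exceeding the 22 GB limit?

Ranking by ratio (throughput/GB): webhook-dispatcher 689.00, pdf-renderer 75.20, feed-ranker 73.20, feature-flag-service 32.00.
A density-first pass picks webhook-dispatcher + feed-ranker + pdf-renderer + session-store — 1852 at 22 GB.
Replace pdf-renderer and session-store with feed-ranker: the trade gains 301 net, giving 2153 at 21 GB.

2153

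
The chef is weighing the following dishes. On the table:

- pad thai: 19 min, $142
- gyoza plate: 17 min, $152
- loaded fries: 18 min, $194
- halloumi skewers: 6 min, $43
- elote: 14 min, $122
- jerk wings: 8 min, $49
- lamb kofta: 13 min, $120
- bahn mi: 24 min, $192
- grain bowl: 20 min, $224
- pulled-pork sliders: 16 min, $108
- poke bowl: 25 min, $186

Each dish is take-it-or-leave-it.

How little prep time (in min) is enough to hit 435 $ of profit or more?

44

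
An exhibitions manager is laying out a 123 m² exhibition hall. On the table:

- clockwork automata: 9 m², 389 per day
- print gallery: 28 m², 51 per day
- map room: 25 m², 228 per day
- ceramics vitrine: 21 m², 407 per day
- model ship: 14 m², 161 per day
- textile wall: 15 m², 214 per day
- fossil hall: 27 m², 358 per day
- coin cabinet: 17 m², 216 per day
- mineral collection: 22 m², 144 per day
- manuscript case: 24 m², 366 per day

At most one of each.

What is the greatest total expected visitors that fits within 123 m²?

A density-first pass picks clockwork automata + ceramics vitrine + textile wall + fossil hall + coin cabinet + manuscript case — 1950 at 113 m².
Replace textile wall with map room: the trade gains 14 net, giving 1964 at 123 m².
Runner-up clockwork automata + map room + ceramics vitrine + textile wall + fossil hall + manuscript case tops out at 1962.

1964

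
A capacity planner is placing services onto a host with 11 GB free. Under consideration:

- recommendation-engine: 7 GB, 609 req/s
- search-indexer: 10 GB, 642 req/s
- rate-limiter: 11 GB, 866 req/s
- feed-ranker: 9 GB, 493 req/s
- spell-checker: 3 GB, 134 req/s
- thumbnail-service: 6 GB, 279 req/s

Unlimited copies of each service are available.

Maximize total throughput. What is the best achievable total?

Ranking by ratio (throughput/GB): recommendation-engine 87.00, rate-limiter 78.73, search-indexer 64.20.
Filling by ratio: recommendation-engine + spell-checker for 743, with 1 GB left unused.
The 10 GB tied up in recommendation-engine and spell-checker is better spent on rate-limiter — total rises to 866 (11 GB).
Nothing else within 11 GB beats 866.

866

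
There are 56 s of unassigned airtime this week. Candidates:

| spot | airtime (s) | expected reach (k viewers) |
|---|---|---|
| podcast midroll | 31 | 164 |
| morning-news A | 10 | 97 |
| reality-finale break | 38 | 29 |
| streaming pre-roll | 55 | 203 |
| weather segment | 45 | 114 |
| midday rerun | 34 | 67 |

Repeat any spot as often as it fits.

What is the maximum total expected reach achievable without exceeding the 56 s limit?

485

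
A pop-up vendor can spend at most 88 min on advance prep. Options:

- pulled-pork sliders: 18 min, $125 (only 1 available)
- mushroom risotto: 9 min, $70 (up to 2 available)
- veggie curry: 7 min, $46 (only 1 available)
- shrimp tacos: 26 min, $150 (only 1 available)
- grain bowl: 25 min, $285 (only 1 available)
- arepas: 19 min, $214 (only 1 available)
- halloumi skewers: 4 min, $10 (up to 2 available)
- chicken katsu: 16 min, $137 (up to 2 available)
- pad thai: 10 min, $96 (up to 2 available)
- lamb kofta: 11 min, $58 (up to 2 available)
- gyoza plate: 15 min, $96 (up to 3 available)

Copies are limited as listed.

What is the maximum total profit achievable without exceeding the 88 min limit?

The ratio ordering already packs tightly: veggie curry + grain bowl + arepas + chicken katsu + 2×pad thai, 87 min, 874.
The spare 1 min is too small for any remaining dish, and no exchange beats 874.

874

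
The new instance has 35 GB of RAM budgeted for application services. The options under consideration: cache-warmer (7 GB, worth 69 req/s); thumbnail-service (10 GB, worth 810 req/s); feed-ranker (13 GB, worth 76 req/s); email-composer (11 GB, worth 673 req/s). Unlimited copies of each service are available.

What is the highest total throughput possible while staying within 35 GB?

2430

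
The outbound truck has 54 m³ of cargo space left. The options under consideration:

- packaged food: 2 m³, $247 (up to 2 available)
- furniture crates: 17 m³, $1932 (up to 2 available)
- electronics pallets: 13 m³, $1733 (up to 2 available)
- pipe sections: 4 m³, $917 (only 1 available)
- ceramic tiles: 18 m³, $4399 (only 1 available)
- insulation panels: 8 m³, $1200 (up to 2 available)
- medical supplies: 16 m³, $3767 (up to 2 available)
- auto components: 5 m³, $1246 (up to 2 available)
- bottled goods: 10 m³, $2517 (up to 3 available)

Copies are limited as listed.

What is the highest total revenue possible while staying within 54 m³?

Ranking by ratio (revenue/m³): bottled goods 251.70, auto components 249.20, ceramic tiles 244.39, medical supplies 235.44.
Greedy by ratio would take packaged food + pipe sections + insulation panels + 2×auto components + 3×bottled goods: 54 m³ used, total 12407.
A better packing is ceramic tiles + medical supplies + 2×bottled goods: 54 m³, total 13200.
Every other selection either busts 54 m³ or exceeds an availability limit or fails to beat 13200.

13200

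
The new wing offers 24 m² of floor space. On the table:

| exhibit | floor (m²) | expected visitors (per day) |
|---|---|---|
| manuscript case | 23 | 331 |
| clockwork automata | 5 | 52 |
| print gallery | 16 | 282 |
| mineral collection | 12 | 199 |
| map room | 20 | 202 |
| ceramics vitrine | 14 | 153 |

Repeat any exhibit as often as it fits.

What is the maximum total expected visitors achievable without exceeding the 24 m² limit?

398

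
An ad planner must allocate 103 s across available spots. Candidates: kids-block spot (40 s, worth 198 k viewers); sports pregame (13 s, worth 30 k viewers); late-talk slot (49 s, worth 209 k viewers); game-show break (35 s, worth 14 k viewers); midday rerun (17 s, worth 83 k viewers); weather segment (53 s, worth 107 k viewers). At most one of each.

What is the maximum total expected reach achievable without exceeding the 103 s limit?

437

Taking the top-ratio spots first gives kids-block spot + sports pregame + midday rerun for 311 (70 s).
The 17 s tied up in midday rerun is better spent on late-talk slot — total rises to 437 (102 s).
Runner-up kids-block spot + late-talk slot tops out at 407.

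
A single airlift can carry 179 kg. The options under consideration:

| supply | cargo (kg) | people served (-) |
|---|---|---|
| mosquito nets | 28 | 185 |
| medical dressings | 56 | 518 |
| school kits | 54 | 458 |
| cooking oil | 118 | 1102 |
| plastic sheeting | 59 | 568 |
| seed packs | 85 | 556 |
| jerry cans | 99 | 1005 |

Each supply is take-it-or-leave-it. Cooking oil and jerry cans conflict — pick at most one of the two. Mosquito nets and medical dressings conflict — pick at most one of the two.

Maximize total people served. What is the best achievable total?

1670

A density-first pass picks plastic sheeting + jerry cans — 1573 at 158 kg.
Replace jerry cans with cooking oil: the trade gains 97 net, giving 1670 at 177 kg.
Next best is medical dressings + cooking oil at 1620 (174 kg) — short by 50.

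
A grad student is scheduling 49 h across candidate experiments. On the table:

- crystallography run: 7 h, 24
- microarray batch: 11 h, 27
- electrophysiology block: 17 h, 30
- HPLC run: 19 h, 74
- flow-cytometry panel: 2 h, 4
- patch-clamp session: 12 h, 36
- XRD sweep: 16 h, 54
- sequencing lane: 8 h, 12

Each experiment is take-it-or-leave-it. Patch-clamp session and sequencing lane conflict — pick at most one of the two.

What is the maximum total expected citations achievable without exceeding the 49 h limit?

168

Ranking by ratio (expected citations/h): HPLC run 3.89, crystallography run 3.43, XRD sweep 3.38.
The ratio heuristic lands on crystallography run + HPLC run + flow-cytometry panel + XRD sweep (156) but leaves 5 h idle.
Dropping crystallography run frees 7 h; slotting in patch-clamp session (12 h) lifts the total to 168 at 49 h.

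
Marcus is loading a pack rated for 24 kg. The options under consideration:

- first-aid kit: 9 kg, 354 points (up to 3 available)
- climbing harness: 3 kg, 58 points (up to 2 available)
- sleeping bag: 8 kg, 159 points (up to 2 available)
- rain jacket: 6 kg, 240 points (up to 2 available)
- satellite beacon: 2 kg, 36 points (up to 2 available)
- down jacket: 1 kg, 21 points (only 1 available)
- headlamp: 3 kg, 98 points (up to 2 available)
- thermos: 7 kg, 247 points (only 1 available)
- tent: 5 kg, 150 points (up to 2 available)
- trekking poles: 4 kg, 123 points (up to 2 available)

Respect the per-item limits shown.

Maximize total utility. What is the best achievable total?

Greedy by ratio would take first-aid kit + 2×rain jacket + headlamp: 24 kg used, total 932.
Dropping rain jacket and headlamp frees 9 kg; slotting in first-aid kit (9 kg) lifts the total to 948 at 24 kg.

948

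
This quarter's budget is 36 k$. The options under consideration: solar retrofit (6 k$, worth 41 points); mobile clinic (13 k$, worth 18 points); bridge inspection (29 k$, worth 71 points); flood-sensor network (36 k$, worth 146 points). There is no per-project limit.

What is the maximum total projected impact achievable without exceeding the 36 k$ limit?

246

Ranking by ratio (projected impact/k$): solar retrofit 6.83, flood-sensor network 4.06, bridge inspection 2.45.
The ratio ordering already packs tightly: 6×solar retrofit, 36 k$, 246.
No other feasible combination exceeds 246.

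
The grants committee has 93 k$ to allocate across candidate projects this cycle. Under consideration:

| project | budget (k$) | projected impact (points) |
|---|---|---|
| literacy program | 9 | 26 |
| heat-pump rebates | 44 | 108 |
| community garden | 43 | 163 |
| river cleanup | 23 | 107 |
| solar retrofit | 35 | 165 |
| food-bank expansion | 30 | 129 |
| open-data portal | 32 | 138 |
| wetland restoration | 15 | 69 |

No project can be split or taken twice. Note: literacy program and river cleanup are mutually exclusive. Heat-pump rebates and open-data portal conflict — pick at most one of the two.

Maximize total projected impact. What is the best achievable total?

Taking river cleanup + solar retrofit + open-data portal: 90 k$ used, 410 in projected impact.
Nothing else feasible within 93 k$ beats 410.

410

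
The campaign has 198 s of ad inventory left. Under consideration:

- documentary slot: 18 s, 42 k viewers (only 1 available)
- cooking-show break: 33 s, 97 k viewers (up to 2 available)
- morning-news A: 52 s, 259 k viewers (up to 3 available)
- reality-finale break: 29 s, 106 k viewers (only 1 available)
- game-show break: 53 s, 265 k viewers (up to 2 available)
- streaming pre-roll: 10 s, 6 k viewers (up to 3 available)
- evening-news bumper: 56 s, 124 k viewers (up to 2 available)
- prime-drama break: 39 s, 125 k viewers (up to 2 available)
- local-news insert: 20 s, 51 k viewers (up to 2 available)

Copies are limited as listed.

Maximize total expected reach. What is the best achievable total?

914

By expected reach per s: game-show break 5.00, morning-news A 4.98, reality-finale break 3.66, prime-drama break 3.21 lead.
Greedy by ratio would take morning-news A + reality-finale break + 2×game-show break + streaming pre-roll: 197 s used, total 901.
The 39 s tied up in reality-finale break and streaming pre-roll is better spent on prime-drama break — total rises to 914 (197 s).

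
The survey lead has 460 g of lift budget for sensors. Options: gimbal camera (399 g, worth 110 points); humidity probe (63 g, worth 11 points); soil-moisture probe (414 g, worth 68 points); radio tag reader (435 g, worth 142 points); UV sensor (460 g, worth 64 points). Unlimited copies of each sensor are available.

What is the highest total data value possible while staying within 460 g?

142

The ratio ordering already packs tightly: radio tag reader, 435 g, 142.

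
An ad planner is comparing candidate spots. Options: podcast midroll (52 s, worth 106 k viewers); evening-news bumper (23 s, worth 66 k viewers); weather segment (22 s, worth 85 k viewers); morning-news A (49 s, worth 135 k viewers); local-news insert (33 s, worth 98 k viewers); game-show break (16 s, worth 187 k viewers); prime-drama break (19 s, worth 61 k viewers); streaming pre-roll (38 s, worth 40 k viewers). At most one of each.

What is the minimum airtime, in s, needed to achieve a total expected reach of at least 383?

80

Need the lightest bundle worth ≥ 383.
evening-news bumper + weather segment + game-show break + prime-drama break reaches 399 using 80 s.
Below 80 s the best achievable stays under 383.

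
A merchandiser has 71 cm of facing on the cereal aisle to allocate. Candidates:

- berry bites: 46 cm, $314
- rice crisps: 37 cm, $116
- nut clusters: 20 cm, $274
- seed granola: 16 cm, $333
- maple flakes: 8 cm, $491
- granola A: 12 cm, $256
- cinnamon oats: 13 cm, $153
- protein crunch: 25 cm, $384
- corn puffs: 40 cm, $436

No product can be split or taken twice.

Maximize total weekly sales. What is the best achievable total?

Filling by ratio: seed granola + maple flakes + granola A + protein crunch for 1464, with 10 cm left unused.
Replace protein crunch with nut clusters + cinnamon oats: the trade gains 43 net, giving 1507 at 69 cm.
Nothing else within 71 cm beats 1507.

1507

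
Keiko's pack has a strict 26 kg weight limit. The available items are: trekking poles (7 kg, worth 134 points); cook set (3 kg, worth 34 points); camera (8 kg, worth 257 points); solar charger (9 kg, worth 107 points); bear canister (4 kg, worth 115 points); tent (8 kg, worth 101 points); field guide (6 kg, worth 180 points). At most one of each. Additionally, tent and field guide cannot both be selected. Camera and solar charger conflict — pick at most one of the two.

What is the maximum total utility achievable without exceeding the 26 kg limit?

686

Trekking poles + camera + bear canister + field guide uses 25 of the 26 kg and totals 686.
Next best is trekking poles + cook set + camera + field guide at 605 (24 kg) — short by 81.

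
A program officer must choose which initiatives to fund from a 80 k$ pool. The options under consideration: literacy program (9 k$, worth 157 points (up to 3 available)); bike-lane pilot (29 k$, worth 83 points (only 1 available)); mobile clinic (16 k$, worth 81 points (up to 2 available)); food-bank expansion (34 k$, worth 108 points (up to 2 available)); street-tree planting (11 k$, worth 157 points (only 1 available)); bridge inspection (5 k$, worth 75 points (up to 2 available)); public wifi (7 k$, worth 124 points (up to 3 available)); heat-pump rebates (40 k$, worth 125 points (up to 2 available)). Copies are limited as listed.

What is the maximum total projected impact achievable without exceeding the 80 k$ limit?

1156

Ranking by ratio (projected impact/k$): public wifi 17.71, literacy program 17.44, bridge inspection 15.00, street-tree planting 14.27.
The ratio heuristic lands on 3×literacy program + street-tree planting + 2×bridge inspection + 3×public wifi (1150) but leaves 11 k$ idle.
Dropping bridge inspection frees 5 k$; slotting in mobile clinic (16 k$) lifts the total to 1156 at 80 k$.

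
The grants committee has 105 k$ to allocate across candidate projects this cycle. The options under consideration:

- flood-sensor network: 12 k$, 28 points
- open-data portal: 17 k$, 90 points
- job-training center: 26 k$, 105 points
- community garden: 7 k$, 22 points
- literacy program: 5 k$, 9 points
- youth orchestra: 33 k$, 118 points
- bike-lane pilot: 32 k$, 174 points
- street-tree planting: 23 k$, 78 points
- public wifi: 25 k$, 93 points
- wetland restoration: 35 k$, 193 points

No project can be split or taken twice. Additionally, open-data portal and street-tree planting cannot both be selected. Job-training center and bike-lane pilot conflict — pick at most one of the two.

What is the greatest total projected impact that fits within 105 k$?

507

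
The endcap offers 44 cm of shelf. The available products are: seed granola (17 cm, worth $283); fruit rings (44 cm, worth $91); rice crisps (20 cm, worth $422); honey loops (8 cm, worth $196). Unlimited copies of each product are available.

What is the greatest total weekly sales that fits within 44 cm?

1010

Density check — honey loops 24.50, rice crisps 21.10, seed granola 16.65, fruit rings 2.07 are the best per cm.
A density-first pass picks 5×honey loops — 980 at 40 cm.
The 16 cm tied up in 2×honey loops is better spent on rice crisps — total rises to 1010 (44 cm).
Every other selection either busts 44 cm or fails to beat 1010.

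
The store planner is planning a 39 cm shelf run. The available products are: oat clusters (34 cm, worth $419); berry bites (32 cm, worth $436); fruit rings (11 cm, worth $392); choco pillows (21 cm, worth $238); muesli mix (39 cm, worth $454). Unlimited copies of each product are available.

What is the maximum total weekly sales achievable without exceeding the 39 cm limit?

Density check — fruit rings 35.64, berry bites 13.62, oat clusters 12.32 are the best per cm.
The ratio ordering already packs tightly: 3×fruit rings, 33 cm, 1176.
Every other selection either busts 39 cm or fails to beat 1176.

1176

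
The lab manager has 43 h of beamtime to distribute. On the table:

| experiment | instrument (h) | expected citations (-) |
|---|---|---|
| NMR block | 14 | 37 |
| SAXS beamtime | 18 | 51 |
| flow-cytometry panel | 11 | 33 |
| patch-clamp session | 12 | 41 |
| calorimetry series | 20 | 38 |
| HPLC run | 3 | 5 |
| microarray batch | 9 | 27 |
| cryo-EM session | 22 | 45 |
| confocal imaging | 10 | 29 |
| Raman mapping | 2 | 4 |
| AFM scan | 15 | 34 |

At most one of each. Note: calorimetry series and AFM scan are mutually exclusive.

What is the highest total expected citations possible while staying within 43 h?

130

The ratio ordering already packs tightly: flow-cytometry panel + patch-clamp session + microarray batch + confocal imaging, 42 h, 130.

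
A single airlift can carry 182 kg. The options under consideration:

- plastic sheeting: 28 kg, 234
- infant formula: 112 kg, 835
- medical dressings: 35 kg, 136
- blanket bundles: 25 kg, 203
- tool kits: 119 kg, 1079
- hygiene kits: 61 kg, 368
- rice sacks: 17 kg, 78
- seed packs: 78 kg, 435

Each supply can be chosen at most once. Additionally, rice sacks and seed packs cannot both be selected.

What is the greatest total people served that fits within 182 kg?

Plastic sheeting + blanket bundles + tool kits uses 172 of the 182 kg and totals 1516.

1516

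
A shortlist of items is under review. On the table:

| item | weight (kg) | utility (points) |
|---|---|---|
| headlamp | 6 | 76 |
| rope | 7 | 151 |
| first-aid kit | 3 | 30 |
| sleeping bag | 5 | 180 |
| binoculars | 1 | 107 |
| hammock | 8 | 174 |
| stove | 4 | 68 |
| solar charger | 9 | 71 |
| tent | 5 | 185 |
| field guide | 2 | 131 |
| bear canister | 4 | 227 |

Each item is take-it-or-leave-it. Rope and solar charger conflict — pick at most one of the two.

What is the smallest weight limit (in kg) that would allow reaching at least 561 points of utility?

12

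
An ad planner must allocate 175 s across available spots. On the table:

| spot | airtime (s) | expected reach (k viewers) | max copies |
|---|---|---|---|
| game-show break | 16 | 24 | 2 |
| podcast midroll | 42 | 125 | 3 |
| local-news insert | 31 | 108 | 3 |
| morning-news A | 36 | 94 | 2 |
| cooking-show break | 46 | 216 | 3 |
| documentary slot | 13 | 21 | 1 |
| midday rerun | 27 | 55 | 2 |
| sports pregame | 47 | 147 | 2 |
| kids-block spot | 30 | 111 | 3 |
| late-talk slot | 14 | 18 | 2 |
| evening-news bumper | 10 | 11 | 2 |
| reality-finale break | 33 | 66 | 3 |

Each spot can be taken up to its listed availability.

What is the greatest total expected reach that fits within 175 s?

759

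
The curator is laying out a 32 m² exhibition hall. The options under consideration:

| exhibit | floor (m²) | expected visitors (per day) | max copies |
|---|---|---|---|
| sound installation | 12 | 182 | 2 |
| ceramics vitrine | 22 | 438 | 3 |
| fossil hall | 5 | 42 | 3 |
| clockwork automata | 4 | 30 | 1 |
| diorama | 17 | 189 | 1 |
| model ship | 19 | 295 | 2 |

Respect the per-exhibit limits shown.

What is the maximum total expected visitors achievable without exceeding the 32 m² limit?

Best packing: ceramics vitrine + 2×fossil hall — 32 m², 522 total.

522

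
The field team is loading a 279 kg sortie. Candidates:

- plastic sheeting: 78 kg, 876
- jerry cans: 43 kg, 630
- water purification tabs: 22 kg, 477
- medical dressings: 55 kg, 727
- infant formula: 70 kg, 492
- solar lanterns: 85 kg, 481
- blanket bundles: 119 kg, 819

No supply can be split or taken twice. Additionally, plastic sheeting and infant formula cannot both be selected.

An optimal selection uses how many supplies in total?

Optimal total is 2899.
plastic sheeting + water purification tabs + medical dressings + blanket bundles hits 2899 at 274 kg.
Any selection reaching 2899 contains exactly 4 supplies.

4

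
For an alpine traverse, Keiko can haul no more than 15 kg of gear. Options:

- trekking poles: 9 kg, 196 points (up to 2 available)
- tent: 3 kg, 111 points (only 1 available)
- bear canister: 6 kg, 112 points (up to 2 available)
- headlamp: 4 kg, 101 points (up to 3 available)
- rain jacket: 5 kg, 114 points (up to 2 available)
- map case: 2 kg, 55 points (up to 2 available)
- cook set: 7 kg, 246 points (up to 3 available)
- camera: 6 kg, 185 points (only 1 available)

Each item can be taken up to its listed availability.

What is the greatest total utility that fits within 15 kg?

Ranking by ratio (utility/kg): tent 37.00, cook set 35.14, camera 30.83.
A density-first pass picks tent + 2×map case + cook set — 467 at 14 kg.
Replace tent and 2×map case with cook set: the trade gains 25 net, giving 492 at 14 kg.
Every other selection either busts 15 kg or exceeds an availability limit or fails to beat 492.

492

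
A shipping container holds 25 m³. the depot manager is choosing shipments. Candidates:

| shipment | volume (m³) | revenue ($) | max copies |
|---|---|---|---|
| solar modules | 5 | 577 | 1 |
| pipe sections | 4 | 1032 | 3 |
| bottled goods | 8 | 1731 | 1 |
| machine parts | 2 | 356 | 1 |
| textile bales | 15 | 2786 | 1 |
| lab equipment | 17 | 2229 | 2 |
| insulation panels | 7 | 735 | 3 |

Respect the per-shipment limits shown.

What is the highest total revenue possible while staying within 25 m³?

Taking the top-ratio shipments first gives 3×pipe sections + bottled goods + machine parts for 5183 (22 m³).
The 2 m³ tied up in machine parts is better spent on solar modules — total rises to 5404 (25 m³).
That's the maximum — no swap from here does better than 5404.

5404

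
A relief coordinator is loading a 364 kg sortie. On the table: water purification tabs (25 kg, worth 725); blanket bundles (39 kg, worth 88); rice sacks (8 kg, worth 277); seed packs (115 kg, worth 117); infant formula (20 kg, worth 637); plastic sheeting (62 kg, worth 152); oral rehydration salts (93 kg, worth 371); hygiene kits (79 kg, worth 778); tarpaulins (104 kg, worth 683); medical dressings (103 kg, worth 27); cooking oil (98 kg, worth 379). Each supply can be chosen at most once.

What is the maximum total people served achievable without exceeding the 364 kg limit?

3479

By people served per kg: rice sacks 34.62, infant formula 31.85, water purification tabs 29.00 lead.
A density-first pass picks water purification tabs + rice sacks + infant formula + oral rehydration salts + hygiene kits + tarpaulins — 3471 at 329 kg.
Dropping oral rehydration salts frees 93 kg; slotting in cooking oil (98 kg) lifts the total to 3479 at 334 kg.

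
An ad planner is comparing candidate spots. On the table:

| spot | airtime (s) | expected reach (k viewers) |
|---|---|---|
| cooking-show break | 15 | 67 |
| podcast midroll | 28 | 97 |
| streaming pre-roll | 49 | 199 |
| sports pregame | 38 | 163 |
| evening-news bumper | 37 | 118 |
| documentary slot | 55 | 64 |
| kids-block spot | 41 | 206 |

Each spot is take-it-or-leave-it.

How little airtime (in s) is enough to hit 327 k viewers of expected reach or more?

79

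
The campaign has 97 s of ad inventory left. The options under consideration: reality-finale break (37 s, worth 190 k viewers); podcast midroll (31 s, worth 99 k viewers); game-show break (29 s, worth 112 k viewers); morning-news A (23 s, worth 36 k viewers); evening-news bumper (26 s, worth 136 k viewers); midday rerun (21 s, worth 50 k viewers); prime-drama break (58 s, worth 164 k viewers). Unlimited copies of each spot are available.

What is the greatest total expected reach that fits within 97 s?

Taking the top-ratio spots first gives 3×evening-news bumper for 408 (78 s).
Replace evening-news bumper with reality-finale break: the trade gains 54 net, giving 462 at 89 s.

462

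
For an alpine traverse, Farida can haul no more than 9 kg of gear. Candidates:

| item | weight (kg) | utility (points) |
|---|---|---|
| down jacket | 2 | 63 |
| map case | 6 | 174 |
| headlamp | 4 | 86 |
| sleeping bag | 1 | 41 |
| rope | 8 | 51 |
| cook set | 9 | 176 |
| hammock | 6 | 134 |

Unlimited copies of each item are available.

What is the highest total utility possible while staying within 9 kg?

The ratio ordering already packs tightly: 9×sleeping bag, 9 kg, 369.
Every other selection either busts 9 kg or fails to beat 369.

369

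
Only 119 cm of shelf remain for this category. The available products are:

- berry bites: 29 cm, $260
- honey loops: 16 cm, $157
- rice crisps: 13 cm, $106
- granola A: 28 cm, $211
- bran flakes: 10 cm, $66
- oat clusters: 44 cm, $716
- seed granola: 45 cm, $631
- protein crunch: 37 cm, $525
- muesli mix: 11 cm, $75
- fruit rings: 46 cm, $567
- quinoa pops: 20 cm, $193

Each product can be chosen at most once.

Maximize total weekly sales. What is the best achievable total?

1610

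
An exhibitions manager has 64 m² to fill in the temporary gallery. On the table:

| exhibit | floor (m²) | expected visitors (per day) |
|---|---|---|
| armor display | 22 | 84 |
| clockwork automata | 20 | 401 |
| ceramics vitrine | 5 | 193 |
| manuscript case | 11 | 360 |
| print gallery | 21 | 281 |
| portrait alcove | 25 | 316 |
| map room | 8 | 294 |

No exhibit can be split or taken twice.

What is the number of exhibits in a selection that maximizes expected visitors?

The maximum expected visitors within 64 m² is 1371.
clockwork automata + manuscript case + portrait alcove + map room hits 1371 at 64 m².
Every optimal selection uses 4 exhibits.

4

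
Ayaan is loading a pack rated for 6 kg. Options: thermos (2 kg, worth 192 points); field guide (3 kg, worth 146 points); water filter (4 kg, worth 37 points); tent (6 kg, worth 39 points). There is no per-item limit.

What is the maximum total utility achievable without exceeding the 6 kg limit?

576

Best packing: 3×thermos — 6 kg, 576 total.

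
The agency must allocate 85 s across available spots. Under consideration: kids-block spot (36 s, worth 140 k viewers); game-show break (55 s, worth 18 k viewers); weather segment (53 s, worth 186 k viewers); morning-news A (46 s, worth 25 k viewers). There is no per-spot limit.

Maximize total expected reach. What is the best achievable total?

2×kids-block spot uses 72 of the 85 s and totals 280.

280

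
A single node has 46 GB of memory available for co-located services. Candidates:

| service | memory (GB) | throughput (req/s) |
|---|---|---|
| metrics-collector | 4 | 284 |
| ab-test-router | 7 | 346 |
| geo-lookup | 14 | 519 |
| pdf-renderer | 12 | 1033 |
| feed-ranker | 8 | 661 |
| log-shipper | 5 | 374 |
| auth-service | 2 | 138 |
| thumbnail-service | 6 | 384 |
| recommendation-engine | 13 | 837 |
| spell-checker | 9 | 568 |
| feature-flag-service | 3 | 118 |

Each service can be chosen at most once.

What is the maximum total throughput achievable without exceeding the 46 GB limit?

3442

Density check — pdf-renderer 86.08, feed-ranker 82.62, log-shipper 74.80, metrics-collector 71.00 are the best per GB.
Filling by ratio: metrics-collector + pdf-renderer + feed-ranker + log-shipper + auth-service + recommendation-engine for 3327, with 2 GB left unused.
Replace recommendation-engine with thumbnail-service + spell-checker: the trade gains 115 net, giving 3442 at 46 GB.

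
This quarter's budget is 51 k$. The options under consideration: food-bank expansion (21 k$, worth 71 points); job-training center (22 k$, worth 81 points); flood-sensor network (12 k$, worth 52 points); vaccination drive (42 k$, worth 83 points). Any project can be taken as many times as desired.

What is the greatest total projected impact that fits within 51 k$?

208

Density check — flood-sensor network 4.33, job-training center 3.68, food-bank expansion 3.38 are the best per k$.
The ratio ordering already packs tightly: 4×flood-sensor network, 48 k$, 208.
Every other selection either busts 51 k$ or fails to beat 208.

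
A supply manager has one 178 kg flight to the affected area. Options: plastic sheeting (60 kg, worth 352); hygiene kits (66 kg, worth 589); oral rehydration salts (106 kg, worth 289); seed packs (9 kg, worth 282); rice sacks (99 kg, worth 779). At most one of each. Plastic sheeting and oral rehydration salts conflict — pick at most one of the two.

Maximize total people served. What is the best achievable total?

1650

The ratio ordering already packs tightly: hygiene kits + seed packs + rice sacks, 174 kg, 1650.
The closest alternative, plastic sheeting + seed packs + rice sacks, reaches only 1413.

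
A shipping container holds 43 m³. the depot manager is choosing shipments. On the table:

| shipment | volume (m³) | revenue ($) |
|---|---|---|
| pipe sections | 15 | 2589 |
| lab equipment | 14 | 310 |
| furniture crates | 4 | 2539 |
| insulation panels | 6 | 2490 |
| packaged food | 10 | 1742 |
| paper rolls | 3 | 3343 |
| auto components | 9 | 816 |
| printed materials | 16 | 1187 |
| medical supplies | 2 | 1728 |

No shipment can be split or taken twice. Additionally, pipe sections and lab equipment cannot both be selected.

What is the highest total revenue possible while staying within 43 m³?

Taking pipe sections + furniture crates + insulation panels + packaged food + paper rolls + medical supplies: 40 m³ used, 14431 in revenue.
Runner-up pipe sections + furniture crates + insulation panels + paper rolls + auto components + medical supplies tops out at 13505.

14431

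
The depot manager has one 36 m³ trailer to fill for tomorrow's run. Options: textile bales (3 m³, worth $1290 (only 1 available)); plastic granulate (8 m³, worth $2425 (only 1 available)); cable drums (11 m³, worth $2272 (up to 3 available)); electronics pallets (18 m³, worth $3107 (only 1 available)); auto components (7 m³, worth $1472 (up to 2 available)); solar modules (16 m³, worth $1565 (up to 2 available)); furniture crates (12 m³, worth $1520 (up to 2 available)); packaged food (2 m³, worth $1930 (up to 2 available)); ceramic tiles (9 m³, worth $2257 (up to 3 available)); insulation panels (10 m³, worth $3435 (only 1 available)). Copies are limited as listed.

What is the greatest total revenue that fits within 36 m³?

Ranking by ratio (revenue/m³): packaged food 965.00, textile bales 430.00, insulation panels 343.50.
Greedy by ratio would take textile bales + plastic granulate + 2×packaged food + ceramic tiles + insulation panels: 34 m³ used, total 13267.
Dropping ceramic tiles frees 9 m³; slotting in cable drums (11 m³) lifts the total to 13282 at 36 m³.

13282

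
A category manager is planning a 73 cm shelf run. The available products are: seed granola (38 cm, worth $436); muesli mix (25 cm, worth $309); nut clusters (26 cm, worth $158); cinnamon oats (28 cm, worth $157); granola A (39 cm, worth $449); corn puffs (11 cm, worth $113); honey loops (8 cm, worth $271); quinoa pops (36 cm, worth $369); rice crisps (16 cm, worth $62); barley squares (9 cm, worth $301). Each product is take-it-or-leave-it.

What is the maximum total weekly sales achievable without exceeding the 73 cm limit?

Greedy by ratio would take muesli mix + corn puffs + honey loops + rice crisps + barley squares: 69 cm used, total 1056.
The 41 cm tied up in muesli mix and rice crisps is better spent on granola A — total rises to 1134 (67 cm).
Next best is seed granola + corn puffs + honey loops + barley squares at 1121 (66 cm) — short by 13.

1134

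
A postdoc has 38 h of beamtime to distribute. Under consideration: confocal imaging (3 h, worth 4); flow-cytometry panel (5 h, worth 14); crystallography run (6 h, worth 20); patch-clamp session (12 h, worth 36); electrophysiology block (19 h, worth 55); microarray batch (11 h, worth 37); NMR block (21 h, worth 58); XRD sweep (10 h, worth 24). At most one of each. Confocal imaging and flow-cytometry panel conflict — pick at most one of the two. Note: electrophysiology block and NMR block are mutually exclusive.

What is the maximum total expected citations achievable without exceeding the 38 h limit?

115

Taking crystallography run + microarray batch + NMR block: 38 h used, 115 in expected citations.
Every other selection either busts 38 h or breaks a pairing rule or fails to beat 115.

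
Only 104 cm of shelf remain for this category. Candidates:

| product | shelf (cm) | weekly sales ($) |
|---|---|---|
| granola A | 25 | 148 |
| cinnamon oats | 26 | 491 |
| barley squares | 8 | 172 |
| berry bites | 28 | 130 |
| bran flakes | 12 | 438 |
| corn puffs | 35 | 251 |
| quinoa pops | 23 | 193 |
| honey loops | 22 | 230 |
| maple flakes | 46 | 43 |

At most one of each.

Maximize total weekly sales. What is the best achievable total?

By weekly sales per cm: bran flakes 36.50, barley squares 21.50, cinnamon oats 18.88, honey loops 10.45 lead.
A density-first pass picks cinnamon oats + barley squares + bran flakes + quinoa pops + honey loops — 1524 at 91 cm.
Dropping quinoa pops frees 23 cm; slotting in corn puffs (35 cm) lifts the total to 1582 at 103 cm.
The closest alternative, cinnamon oats + barley squares + bran flakes + corn puffs + quinoa pops, reaches only 1545.

1582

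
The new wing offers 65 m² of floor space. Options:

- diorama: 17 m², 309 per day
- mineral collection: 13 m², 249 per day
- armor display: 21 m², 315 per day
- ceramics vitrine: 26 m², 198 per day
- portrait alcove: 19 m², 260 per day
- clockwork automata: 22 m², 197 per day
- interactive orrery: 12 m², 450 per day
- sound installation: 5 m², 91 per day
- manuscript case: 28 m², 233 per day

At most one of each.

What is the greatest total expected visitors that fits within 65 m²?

Ranking by ratio (expected visitors/m²): interactive orrery 37.50, mineral collection 19.15, sound installation 18.20, diorama 18.18.
A density-first pass picks diorama + mineral collection + interactive orrery + sound installation — 1099 at 47 m².
Dropping sound installation frees 5 m²; slotting in armor display (21 m²) lifts the total to 1323 at 63 m².
Next best is mineral collection + armor display + portrait alcove + interactive orrery at 1274 (65 m²) — short by 49.

1323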